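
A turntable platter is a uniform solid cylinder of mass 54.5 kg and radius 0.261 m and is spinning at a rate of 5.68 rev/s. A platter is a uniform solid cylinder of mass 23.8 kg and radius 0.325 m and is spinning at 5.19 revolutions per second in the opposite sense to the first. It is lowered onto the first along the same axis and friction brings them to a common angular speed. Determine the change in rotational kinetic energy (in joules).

ΔKE ≈ -1750 J

No external torque acts about the common axis, so total angular momentum is conserved.
Moments of inertia: I_A = ½(54.5)(0.261)² = 1.856 kg·m²; I_B = ½(23.8)(0.325)² = 1.257 kg·m².
Taking A's sense as positive: L = (1.856)(5.68) − (1.257)(5.19) = 4.020 kg·m²·rev/s.
Combined I = 1.856 + 1.257 = 3.113 kg·m².
ω_f = L / I = 4.020 / 3.113 = 1.291 rev/s.
KE_i = ½ΣIω² = 1850 J; KE_f = ½(3.113)(8.114)² = 102.5 J.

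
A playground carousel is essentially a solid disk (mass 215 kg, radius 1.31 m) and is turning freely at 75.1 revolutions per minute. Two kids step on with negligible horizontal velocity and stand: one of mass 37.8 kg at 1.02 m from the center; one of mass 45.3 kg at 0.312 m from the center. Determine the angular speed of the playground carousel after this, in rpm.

ω_f ≈ 60.7 rpm

No external torque acts about the center; L_before = L_after.
I_p = ½(215)(1.31)² = 184.5 kg·m².
Added inertia Σmr² = (37.8)(1.02)² + (45.3)(0.312)² = 43.74 kg·m²; I_f = 184.5 + 43.74 = 228.2 kg·m².
ω_f = I_p ω_i / I_f = (184.5)(75.1) / 228.2 = 60.71 rpm.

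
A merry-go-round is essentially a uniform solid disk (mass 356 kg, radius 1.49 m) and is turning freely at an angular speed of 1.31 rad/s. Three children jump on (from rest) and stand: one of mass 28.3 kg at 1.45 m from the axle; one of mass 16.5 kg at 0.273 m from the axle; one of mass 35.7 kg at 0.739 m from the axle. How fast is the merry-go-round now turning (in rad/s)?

The added mass arrives with no angular momentum about the axle, and any external torque about the axle is negligible, so the system's angular momentum is conserved.
I_p = ½(356)(1.49)² = 395.2 kg·m².
Added inertia Σmr² = (28.3)(1.45)² + (16.5)(0.273)² + (35.7)(0.739)² = 80.23 kg·m²; I_f = 395.2 + 80.23 = 475.4 kg·m².
ω_f = I_p ω_i / I_f = (395.2)(1.31) / 475.4 = 1.089 rad/s.

ω_f ≈ 1.09 rad/s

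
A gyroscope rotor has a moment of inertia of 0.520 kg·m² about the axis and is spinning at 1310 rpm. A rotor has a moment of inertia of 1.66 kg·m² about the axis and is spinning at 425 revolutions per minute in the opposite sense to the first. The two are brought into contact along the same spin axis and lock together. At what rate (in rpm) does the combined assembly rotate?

The coupling torques are internal; angular momentum about the shared axis is conserved.
Taking A's sense as positive: L = (0.5200)(1310) − (1.660)(425) = -24.30 kg·m²·rpm.
Combined I = 0.5200 + 1.660 = 2.180 kg·m².
ω_f = L / I = -24.30 / 2.180 = -11.15 rpm.

|ω_f| ≈ 11.1 rpm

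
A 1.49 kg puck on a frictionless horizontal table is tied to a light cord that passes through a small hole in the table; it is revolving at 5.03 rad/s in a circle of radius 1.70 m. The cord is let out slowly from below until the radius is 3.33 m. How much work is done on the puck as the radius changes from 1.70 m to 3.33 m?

W ≈ -40.3 J

No torque about the axis ⇒ m r₁² ω₁ = m r₂² ω₂.
ω₂ = ω₁ (r₁/r₂)² = (5.03)(1.70/3.33)² = 1.311 rad/s.
W = ΔKE = ½m(v₂² − v₁²) = -40.28 J.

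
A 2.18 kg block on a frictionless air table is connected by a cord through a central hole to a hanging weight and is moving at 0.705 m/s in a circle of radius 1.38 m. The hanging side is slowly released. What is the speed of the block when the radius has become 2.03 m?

The only horizontal force on the mass is along the cord (radial), so it exerts no torque about the hole and angular momentum m v r is conserved.
v₂ = v₁ r₁ / r₂ = (0.705)(1.38) / (2.03) = 0.4793 m/s.

v₂ ≈ 0.479 m/s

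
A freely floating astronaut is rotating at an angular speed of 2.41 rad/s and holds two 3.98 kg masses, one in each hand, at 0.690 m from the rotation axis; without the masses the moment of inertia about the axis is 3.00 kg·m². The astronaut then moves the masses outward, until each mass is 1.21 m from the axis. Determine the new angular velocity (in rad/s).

Angular momentum about the spin axis is conserved since the torque about it is zero.
I₁ = 3.00 + 2(3.98)(0.690)² = 6.790 kg·m²; I₂ = 3.00 + 2(3.98)(1.21)² = 14.65 kg·m².
ω₂ = I₁ω₁ / I₂ = (6.790)(2.41 rad/s) / (14.65) = 1.117 rad/s.

ω₂ ≈ 1.12 rad/s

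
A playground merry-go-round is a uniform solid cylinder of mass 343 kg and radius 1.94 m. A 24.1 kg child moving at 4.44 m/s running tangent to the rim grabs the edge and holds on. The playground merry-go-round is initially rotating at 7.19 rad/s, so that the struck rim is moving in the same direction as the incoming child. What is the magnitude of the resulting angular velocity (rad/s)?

About the axle the impulsive forces during the collision are internal, so angular momentum about that axis is conserved.
I_p = ½(343)(1.94)² = 645.5 kg·m². Taking the sense of the child's angular momentum as positive, L_{child} = m v R = (24.1)(4.44)(1.94) = 207.6 kg·m²/s.
L_i = +I_p ω_p + m v R = +(645.5)(7.19) + 207.6 = 4848 kg·m²/s.
After sticking, I_f = I_p + m R² = 645.5 + (24.1)(1.94)² = 736.2 kg·m².
ω_f = L_i / I_f = 4848 / 736.2 = 6.586 rad/s.

|ω_f| ≈ 6.59 rad/s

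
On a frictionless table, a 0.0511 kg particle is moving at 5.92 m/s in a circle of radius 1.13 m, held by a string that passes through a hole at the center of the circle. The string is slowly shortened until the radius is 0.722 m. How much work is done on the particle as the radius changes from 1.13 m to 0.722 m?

W ≈ 1.30 J

The only horizontal force on the mass is along the cord (radial), so it exerts no torque about the hole and angular momentum m v r is conserved.
v₂ = v₁ r₁ / r₂ = (5.92)(1.13) / (0.722) = 9.265 m/s.
W = ΔKE = ½m(v₂² − v₁²) = 1.298 J.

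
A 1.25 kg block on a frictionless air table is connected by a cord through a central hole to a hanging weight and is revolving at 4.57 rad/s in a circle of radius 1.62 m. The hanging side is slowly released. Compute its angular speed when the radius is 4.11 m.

ω₂ ≈ 0.710 rad/s

No torque about the axis ⇒ m r₁² ω₁ = m r₂² ω₂.
ω₂ = ω₁ (r₁/r₂)² = (4.57)(1.62/4.11)² = 0.7100 rad/s.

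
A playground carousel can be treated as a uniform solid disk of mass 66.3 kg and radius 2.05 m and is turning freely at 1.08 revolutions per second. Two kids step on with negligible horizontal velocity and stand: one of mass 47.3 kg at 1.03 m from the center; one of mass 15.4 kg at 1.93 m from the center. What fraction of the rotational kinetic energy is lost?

No external torque acts about the center; L_before = L_after.
I_p = ½(66.3)(2.05)² = 139.3 kg·m².
Added inertia Σmr² = (47.3)(1.03)² + (15.4)(1.93)² = 107.5 kg·m²; I_f = 139.3 + 107.5 = 246.9 kg·m².
ω_f = I_p ω_i / I_f = (139.3)(1.08) / 246.9 = 0.6095 rev/s.
KE_i = ½(139.3)(6.786 rad/s)² = 3208 J; KE_f = ½(246.9)(3.830)² = 1810 J.
Fraction lost = 0.4357.

fraction ≈ 0.436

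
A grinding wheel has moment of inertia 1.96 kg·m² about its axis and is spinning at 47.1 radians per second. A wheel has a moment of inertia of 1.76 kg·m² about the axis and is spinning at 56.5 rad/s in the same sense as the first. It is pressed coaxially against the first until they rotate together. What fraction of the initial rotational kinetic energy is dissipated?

The coupling torques are internal; angular momentum about the shared axis is conserved.
Taking A's sense as positive: L = (1.960)(47.1) + (1.760)(56.5) = 191.8 kg·m²·rad/s.
Combined I = 1.960 + 1.760 = 3.720 kg·m².
ω_f = L / I = 191.8 / 3.720 = 51.55 rad/s.
KE_i = ½ΣIω² = 4983 J; KE_f = ½(3.720)(51.55)² = 4942 J.
Fraction dissipated = (KE_i − KE_f)/KE_i = 0.008221.

fraction ≈ 0.00822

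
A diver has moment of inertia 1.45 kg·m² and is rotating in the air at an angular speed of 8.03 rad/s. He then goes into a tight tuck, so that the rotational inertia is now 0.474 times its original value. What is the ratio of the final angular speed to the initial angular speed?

ω₂/ω₁ ≈ 2.11

Angular momentum about the spin axis is conserved since the torque about it is zero.
I₂ = 0.474 × 1.45 = 0.6873 kg·m².
ω₂/ω₁ = I₁/I₂ = 1.450 / 0.6873 = 2.110.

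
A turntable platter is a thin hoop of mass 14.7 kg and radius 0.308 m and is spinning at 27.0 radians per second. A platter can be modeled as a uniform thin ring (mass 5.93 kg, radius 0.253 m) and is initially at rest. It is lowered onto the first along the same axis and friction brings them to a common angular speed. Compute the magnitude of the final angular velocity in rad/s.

|ω_f| ≈ 21.2 rad/s

The coupling torques are internal; angular momentum about the shared axis is conserved.
Moments of inertia: I_A = (14.7)(0.308)² = 1.395 kg·m²; I_B = (5.93)(0.253)² = 0.3796 kg·m².
Taking A's sense as positive: L = (1.395)(27.0) = 37.65 kg·m²·rad/s.
Combined I = 1.395 + 0.3796 = 1.774 kg·m².
ω_f = L / I = 37.65 / 1.774 = 21.22 rad/s.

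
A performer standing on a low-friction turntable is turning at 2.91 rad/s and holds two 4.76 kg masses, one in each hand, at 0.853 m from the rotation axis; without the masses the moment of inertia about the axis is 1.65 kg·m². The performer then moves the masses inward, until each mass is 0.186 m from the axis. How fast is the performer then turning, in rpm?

With no external torque about the axis, L is conserved: I₁ω₁ = I₂ω₂.
I₁ = 1.65 + 2(4.76)(0.853)² = 8.577 kg·m²; I₂ = 1.65 + 2(4.76)(0.186)² = 1.979 kg·m².
ω₂ = I₁ω₁ / I₂ = (8.577)(2.91 rad/s) / (1.979) = 12.61 rad/s = 120.4 rpm.

ω₂ ≈ 120 rpm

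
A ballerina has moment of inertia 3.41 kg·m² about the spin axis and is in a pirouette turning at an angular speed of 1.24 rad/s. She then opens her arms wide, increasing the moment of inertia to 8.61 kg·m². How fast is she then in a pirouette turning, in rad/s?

ω₂ ≈ 0.491 rad/s

With no external torque about the axis, L is conserved: I₁ω₁ = I₂ω₂.
ω₂ = I₁ω₁ / I₂ = (3.410)(1.24 rad/s) / (8.610) = 0.4911 rad/s.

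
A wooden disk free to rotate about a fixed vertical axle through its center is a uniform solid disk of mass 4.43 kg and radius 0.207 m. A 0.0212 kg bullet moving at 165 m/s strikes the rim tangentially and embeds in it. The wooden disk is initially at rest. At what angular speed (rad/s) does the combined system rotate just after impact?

|ω_f| ≈ 7.56 rad/s

About the axle the impulsive forces during the collision are internal, so angular momentum about that axis is conserved.
I_p = ½(4.43)(0.207)² = 0.09491 kg·m². Taking the sense of the bullet's angular momentum as positive, L_{bullet} = m v R = (0.0212)(165)(0.207) = 0.7241 kg·m²/s.
L_i = 0 + 0.7241 = 0.7241 kg·m²/s.
After sticking, I_f = I_p + m R² = 0.09491 + (0.0212)(0.207)² = 0.09582 kg·m².
ω_f = L_i / I_f = 0.7241 / 0.09582 = 7.557 rad/s.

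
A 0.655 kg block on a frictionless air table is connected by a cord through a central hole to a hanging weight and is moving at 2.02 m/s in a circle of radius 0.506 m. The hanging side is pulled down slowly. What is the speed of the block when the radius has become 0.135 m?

Central (radial) force ⇒ zero torque about the center ⇒ m v r is constant.
v₂ = v₁ r₁ / r₂ = (2.02)(0.506) / (0.135) = 7.571 m/s.

v₂ ≈ 7.57 m/s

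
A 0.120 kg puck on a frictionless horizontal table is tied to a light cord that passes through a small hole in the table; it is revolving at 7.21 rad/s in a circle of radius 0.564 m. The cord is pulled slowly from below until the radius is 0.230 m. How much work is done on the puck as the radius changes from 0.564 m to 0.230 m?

W ≈ 4.97 J

No torque about the axis ⇒ m r₁² ω₁ = m r₂² ω₂.
ω₂ = ω₁ (r₁/r₂)² = (7.21)(0.564/0.230)² = 43.35 rad/s.
W = ΔKE = ½m(v₂² − v₁²) = 4.974 J.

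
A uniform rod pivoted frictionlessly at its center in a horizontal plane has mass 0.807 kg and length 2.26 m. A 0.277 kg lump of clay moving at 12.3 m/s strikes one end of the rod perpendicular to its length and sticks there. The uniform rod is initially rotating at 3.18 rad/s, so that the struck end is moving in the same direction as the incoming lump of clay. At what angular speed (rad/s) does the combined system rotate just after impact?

|ω_f| ≈ 7.09 rad/s

About the pivot the impulsive forces during the collision are internal, so angular momentum about that axis is conserved.
I_p = (1/12)(0.807)(2.26)² = 0.3435 kg·m². Taking the sense of the lump of clay's angular momentum as positive, L_{lump} = m v R = (0.277)(12.3)(2.26/2) = 3.850 kg·m²/s.
L_i = +I_p ω_p + m v R = +(0.3435)(3.18) + 3.850 = 4.942 kg·m²/s.
After sticking, I_f = I_p + m R² = 0.3435 + (0.277)(2.26/2)² = 0.6972 kg·m².
ω_f = L_i / I_f = 4.942 / 0.6972 = 7.089 rad/s.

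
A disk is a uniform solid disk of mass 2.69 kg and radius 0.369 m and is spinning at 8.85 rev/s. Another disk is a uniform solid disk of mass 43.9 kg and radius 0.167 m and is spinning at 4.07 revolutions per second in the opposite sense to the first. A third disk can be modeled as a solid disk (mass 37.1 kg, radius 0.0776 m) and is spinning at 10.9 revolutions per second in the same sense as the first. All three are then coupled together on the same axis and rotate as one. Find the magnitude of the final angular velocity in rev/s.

No external torque acts about the common axis, so total angular momentum is conserved.
Moments of inertia: I_A = ½(2.69)(0.369)² = 0.1831 kg·m²; I_B = ½(43.9)(0.167)² = 0.6122 kg·m²; I_C = ½(37.1)(0.0776)² = 0.1117 kg·m².
Taking A's sense as positive: L = (0.1831)(8.85) − (0.6122)(4.07) + (0.1117)(10.9) = 0.3468 kg·m²·rev/s.
Combined I = 0.1831 + 0.6122 + 0.1117 = 0.9070 kg·m².
ω_f = L / I = 0.3468 / 0.9070 = 0.3824 rev/s.

|ω_f| ≈ 0.382 rev/s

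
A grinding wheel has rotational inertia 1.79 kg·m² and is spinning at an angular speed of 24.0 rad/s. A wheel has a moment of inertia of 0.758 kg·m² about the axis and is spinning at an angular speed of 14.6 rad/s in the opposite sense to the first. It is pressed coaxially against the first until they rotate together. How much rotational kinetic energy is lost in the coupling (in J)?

ΔKE lost ≈ 397 J

The coupling torques are internal; angular momentum about the shared axis is conserved.
Taking A's sense as positive: L = (1.790)(24.0) − (0.7580)(14.6) = 31.89 kg·m²·rad/s.
Combined I = 1.790 + 0.7580 = 2.548 kg·m².
ω_f = L / I = 31.89 / 2.548 = 12.52 rad/s.
KE_i = ½ΣIω² = 596.3 J; KE_f = ½(2.548)(12.52)² = 199.6 J.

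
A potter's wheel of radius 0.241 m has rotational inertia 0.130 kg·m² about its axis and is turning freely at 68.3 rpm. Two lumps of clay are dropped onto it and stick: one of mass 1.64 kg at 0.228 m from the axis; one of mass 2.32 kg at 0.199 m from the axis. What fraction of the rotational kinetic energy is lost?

The added mass arrives with no angular momentum about the axis, and any external torque about the axis is negligible, so the system's angular momentum is conserved.
Added inertia Σmr² = (1.64)(0.228)² + (2.32)(0.199)² = 0.1771 kg·m²; I_f = 0.1300 + 0.1771 = 0.3071 kg·m².
ω_f = I_p ω_i / I_f = (0.1300)(68.3) / 0.3071 = 28.91 rpm.
KE_i = ½(0.1300)(7.152 rad/s)² = 3.325 J; KE_f = ½(0.3071)(3.027)² = 1.407 J.
Fraction lost = 0.5767.

fraction ≈ 0.577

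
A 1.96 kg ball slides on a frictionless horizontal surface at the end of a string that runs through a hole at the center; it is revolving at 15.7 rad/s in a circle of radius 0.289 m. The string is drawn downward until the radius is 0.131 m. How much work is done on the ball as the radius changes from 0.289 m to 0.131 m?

W ≈ 78.0 J

The constraining force is radial, so m r² ω about the center is conserved.
ω₂ = ω₁ (r₁/r₂)² = (15.7)(0.289/0.131)² = 76.41 rad/s.
W = ΔKE = ½m(v₂² − v₁²) = 78.02 J.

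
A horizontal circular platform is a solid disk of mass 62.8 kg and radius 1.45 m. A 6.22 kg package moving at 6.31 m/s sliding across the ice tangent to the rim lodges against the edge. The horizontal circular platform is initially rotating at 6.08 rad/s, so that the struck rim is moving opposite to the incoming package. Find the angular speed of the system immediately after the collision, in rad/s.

About the central axle the impulsive forces during the collision are internal, so angular momentum about that axis is conserved.
I_p = ½(62.8)(1.45)² = 66.02 kg·m². Taking the sense of the package's angular momentum as positive, L_{package} = m v R = (6.22)(6.31)(1.45) = 56.91 kg·m²/s.
L_i = −I_p ω_p + m v R = −(66.02)(6.08) + 56.91 = -344.5 kg·m²/s.
After sticking, I_f = I_p + m R² = 66.02 + (6.22)(1.45)² = 79.10 kg·m².
ω_f = L_i / I_f = -344.5 / 79.10 = -4.355 rad/s.

|ω_f| ≈ 4.36 rad/s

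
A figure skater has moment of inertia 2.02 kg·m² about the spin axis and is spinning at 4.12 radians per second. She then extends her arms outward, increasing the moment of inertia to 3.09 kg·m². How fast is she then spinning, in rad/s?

With no external torque about the axis, L is conserved: I₁ω₁ = I₂ω₂.
ω₂ = I₁ω₁ / I₂ = (2.020)(4.12 rad/s) / (3.090) = 2.693 rad/s.

ω₂ ≈ 2.69 rad/s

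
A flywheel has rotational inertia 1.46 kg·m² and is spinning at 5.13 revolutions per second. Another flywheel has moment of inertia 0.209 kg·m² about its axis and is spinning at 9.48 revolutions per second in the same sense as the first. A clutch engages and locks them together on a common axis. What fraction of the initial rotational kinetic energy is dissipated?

No external torque acts about the common axis, so total angular momentum is conserved.
Taking A's sense as positive: L = (1.460)(5.13) + (0.2090)(9.48) = 9.471 kg·m²·rev/s.
Combined I = 1.460 + 0.2090 = 1.669 kg·m².
ω_f = L / I = 9.471 / 1.669 = 5.675 rev/s.
KE_i = ½ΣIω² = 1129 J; KE_f = ½(1.669)(35.66)² = 1061 J.
Fraction dissipated = (KE_i − KE_f)/KE_i = 0.06048.

fraction ≈ 0.0605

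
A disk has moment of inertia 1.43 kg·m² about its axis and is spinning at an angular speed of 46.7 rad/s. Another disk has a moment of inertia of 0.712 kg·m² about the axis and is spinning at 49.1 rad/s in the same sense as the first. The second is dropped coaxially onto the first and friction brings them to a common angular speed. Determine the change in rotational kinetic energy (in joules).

ΔKE ≈ -1.37 J

No external torque acts about the common axis, so total angular momentum is conserved.
Taking A's sense as positive: L = (1.430)(46.7) + (0.7120)(49.1) = 101.7 kg·m²·rad/s.
Combined I = 1.430 + 0.7120 = 2.142 kg·m².
ω_f = L / I = 101.7 / 2.142 = 47.50 rad/s.
KE_i = ½ΣIω² = 2418 J; KE_f = ½(2.142)(47.50)² = 2416 J.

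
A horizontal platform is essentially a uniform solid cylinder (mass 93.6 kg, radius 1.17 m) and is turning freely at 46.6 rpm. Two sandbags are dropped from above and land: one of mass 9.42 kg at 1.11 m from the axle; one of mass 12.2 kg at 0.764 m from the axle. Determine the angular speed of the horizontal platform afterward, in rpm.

ω_f ≈ 36.1 rpm

The added mass arrives with no angular momentum about the axle, and any external torque about the axle is negligible, so the system's angular momentum is conserved.
I_p = ½(93.6)(1.17)² = 64.06 kg·m².
Added inertia Σmr² = (9.42)(1.11)² + (12.2)(0.764)² = 18.73 kg·m²; I_f = 64.06 + 18.73 = 82.79 kg·m².
ω_f = I_p ω_i / I_f = (64.06)(46.6) / 82.79 = 36.06 rpm.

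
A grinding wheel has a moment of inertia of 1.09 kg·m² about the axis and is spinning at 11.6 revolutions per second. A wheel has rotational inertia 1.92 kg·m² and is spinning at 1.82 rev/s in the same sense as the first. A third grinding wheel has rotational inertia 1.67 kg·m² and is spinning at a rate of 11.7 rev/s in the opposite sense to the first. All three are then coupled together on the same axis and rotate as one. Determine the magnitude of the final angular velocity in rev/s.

|ω_f| ≈ 0.727 rev/s

The coupling torques are internal; angular momentum about the shared axis is conserved.
Taking A's sense as positive: L = (1.090)(11.6) + (1.920)(1.82) − (1.670)(11.7) = -3.401 kg·m²·rev/s.
Combined I = 1.090 + 1.920 + 1.670 = 4.680 kg·m².
ω_f = L / I = -3.401 / 4.680 = -0.7266 rev/s.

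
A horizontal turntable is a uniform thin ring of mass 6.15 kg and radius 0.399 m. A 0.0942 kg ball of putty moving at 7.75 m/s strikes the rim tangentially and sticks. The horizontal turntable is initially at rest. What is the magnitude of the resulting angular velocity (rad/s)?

|ω_f| ≈ 0.293 rad/s

The axle reaction passes through the axle and exerts no torque about it; angular momentum about the axle is conserved through the impact.
I_p = (6.15)(0.399)² = 0.9791 kg·m². Taking the sense of the ball of putty's angular momentum as positive, L_{ball} = m v R = (0.0942)(7.75)(0.399) = 0.2913 kg·m²/s.
L_i = 0 + 0.2913 = 0.2913 kg·m²/s.
After sticking, I_f = I_p + m R² = 0.9791 + (0.0942)(0.399)² = 0.9941 kg·m².
ω_f = L_i / I_f = 0.2913 / 0.9941 = 0.2930 rad/s.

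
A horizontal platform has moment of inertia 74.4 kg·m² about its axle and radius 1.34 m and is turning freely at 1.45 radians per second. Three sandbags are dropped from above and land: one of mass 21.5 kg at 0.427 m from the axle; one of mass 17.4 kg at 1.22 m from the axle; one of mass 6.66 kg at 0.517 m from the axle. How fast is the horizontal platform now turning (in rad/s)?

ω_f ≈ 1.02 rad/s

The added mass arrives with no angular momentum about the axle, and any external torque about the axle is negligible, so the system's angular momentum is conserved.
Added inertia Σmr² = (21.5)(0.427)² + (17.4)(1.22)² + (6.66)(0.517)² = 31.60 kg·m²; I_f = 74.40 + 31.60 = 106.0 kg·m².
ω_f = I_p ω_i / I_f = (74.40)(1.45) / 106.0 = 1.018 rad/s.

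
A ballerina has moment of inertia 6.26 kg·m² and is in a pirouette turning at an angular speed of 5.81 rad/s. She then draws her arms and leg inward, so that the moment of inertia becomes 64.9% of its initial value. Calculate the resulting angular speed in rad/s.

Angular momentum about the spin axis is conserved since the torque about it is zero.
I₂ = 0.649 × 6.26 = 4.063 kg·m².
ω₂ = I₁ω₁ / I₂ = (6.260)(5.81 rad/s) / (4.063) = 8.952 rad/s.

ω₂ ≈ 8.95 rad/s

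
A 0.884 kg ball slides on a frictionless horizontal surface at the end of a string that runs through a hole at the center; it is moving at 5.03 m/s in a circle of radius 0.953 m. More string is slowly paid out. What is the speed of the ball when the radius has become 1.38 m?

Central (radial) force ⇒ zero torque about the center ⇒ m v r is constant.
v₂ = v₁ r₁ / r₂ = (5.03)(0.953) / (1.38) = 3.474 m/s.

v₂ ≈ 3.47 m/s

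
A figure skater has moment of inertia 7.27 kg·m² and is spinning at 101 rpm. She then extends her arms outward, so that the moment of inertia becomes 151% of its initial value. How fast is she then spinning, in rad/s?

Angular momentum about the spin axis is conserved since the torque about it is zero.
I₂ = 1.51 × 7.27 = 10.98 kg·m².
ω₂ = I₁ω₁ / I₂ = (7.270)(101 rpm) / (10.98) = 66.89 rpm = 7.004 rad/s.

ω₂ ≈ 7.00 rad/s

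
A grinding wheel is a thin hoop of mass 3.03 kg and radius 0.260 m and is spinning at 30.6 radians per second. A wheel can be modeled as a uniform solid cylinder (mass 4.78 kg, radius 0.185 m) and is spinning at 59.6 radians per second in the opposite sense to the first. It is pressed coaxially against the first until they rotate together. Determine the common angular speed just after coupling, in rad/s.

|ω_f| ≈ 4.86 rad/s

The coupling torques are internal; angular momentum about the shared axis is conserved.
Moments of inertia: I_A = (3.03)(0.260)² = 0.2048 kg·m²; I_B = ½(4.78)(0.185)² = 0.08180 kg·m².
Taking A's sense as positive: L = (0.2048)(30.6) − (0.08180)(59.6) = 1.393 kg·m²·rad/s.
Combined I = 0.2048 + 0.08180 = 0.2866 kg·m².
ω_f = L / I = 1.393 / 0.2866 = 4.859 rad/s.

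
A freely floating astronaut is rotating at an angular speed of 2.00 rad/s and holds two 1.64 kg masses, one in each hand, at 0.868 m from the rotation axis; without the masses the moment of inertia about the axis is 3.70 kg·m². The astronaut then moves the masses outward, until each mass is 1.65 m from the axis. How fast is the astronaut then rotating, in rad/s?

ω₂ ≈ 0.977 rad/s

With no external torque about the axis, L is conserved: I₁ω₁ = I₂ω₂.
I₁ = 3.70 + 2(1.64)(0.868)² = 6.171 kg·m²; I₂ = 3.70 + 2(1.64)(1.65)² = 12.63 kg·m².
ω₂ = I₁ω₁ / I₂ = (6.171)(2.00 rad/s) / (12.63) = 0.9772 rad/s.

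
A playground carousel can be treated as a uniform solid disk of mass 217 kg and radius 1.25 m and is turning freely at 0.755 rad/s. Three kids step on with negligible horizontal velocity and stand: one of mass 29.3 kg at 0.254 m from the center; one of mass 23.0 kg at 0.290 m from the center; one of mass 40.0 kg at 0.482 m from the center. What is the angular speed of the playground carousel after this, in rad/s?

ω_f ≈ 0.701 rad/s

The added mass arrives with no angular momentum about the center, and any external torque about the center is negligible, so the system's angular momentum is conserved.
I_p = ½(217)(1.25)² = 169.5 kg·m².
Added inertia Σmr² = (29.3)(0.254)² + (23.0)(0.290)² + (40.0)(0.482)² = 13.12 kg·m²; I_f = 169.5 + 13.12 = 182.6 kg·m².
ω_f = I_p ω_i / I_f = (169.5)(0.755) / 182.6 = 0.7008 rad/s.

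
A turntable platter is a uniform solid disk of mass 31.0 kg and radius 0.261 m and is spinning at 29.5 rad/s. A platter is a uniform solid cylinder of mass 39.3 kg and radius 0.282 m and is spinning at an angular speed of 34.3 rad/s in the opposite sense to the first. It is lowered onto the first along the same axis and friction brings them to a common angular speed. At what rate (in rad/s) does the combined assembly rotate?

No external torque acts about the common axis, so total angular momentum is conserved.
Moments of inertia: I_A = ½(31.0)(0.261)² = 1.056 kg·m²; I_B = ½(39.3)(0.282)² = 1.563 kg·m².
Taking A's sense as positive: L = (1.056)(29.5) − (1.563)(34.3) = -22.45 kg·m²·rad/s.
Combined I = 1.056 + 1.563 = 2.619 kg·m².
ω_f = L / I = -22.45 / 2.619 = -8.574 rad/s.

|ω_f| ≈ 8.57 rad/s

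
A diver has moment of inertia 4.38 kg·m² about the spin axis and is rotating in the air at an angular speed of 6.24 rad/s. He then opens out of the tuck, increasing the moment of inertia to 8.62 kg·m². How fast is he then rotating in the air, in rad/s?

Angular momentum about the spin axis is conserved since the torque about it is zero.
ω₂ = I₁ω₁ / I₂ = (4.380)(6.24 rad/s) / (8.620) = 3.171 rad/s.

ω₂ ≈ 3.17 rad/s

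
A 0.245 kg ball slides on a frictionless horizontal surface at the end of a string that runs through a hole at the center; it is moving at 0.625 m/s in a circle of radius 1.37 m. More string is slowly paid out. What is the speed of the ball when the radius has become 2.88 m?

v₂ ≈ 0.297 m/s

Central (radial) force ⇒ zero torque about the center ⇒ m v r is constant.
v₂ = v₁ r₁ / r₂ = (0.625)(1.37) / (2.88) = 0.2973 m/s.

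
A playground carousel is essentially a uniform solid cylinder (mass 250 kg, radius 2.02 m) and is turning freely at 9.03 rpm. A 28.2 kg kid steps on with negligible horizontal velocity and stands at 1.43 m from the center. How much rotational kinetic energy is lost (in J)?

The added mass arrives with no angular momentum about the center, and any external torque about the center is negligible, so the system's angular momentum is conserved.
I_p = ½(250)(2.02)² = 510.1 kg·m².
Added inertia Σmr² = (28.2)(1.43)² = 57.67 kg·m²; I_f = 510.1 + 57.67 = 567.7 kg·m².
ω_f = I_p ω_i / I_f = (510.1)(9.03) / 567.7 = 8.113 rpm.
KE_i = ½(510.1)(0.9456 rad/s)² = 228.0 J; KE_f = ½(567.7)(0.8496)² = 204.9 J.

energy lost ≈ 23.2 J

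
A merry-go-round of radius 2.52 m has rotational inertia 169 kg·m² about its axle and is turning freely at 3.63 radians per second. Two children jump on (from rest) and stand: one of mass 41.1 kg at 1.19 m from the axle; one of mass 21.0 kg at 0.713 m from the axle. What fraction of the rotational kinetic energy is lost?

fraction ≈ 0.290

The added mass arrives with no angular momentum about the axle, and any external torque about the axle is negligible, so the system's angular momentum is conserved.
Added inertia Σmr² = (41.1)(1.19)² + (21.0)(0.713)² = 68.88 kg·m²; I_f = 169.0 + 68.88 = 237.9 kg·m².
ω_f = I_p ω_i / I_f = (169.0)(3.63) / 237.9 = 2.579 rad/s.
KE_i = ½(169.0)(3.630 rad/s)² = 1113 J; KE_f = ½(237.9)(2.579)² = 791.0 J.
Fraction lost = 0.2896.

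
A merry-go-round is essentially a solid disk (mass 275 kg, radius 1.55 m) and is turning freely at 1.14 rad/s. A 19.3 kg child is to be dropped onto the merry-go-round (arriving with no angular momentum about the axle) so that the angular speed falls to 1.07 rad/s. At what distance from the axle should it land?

r ≈ 1.06 m

The added mass arrives with no angular momentum about the axle, and any external torque about the axle is negligible, so the system's angular momentum is conserved.
I_p = ½(275)(1.55)² = 330.3 kg·m².
I_p ω_i = (I_p + m r²) ω_f ⇒ m r² = I_p(ω_i/ω_f − 1) = 330.3(1.14/1.07 − 1) = 21.61 kg·m².
r = √(21.61/19.3) = 1.058 m.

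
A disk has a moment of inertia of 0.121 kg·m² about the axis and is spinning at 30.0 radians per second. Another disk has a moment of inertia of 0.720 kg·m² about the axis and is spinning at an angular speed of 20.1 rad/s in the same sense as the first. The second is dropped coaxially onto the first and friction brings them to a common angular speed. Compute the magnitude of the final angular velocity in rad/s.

No external torque acts about the common axis, so total angular momentum is conserved.
Taking A's sense as positive: L = (0.1210)(30.0) + (0.7200)(20.1) = 18.10 kg·m²·rad/s.
Combined I = 0.1210 + 0.7200 = 0.8410 kg·m².
ω_f = L / I = 18.10 / 0.8410 = 21.52 rad/s.

|ω_f| ≈ 21.5 rad/s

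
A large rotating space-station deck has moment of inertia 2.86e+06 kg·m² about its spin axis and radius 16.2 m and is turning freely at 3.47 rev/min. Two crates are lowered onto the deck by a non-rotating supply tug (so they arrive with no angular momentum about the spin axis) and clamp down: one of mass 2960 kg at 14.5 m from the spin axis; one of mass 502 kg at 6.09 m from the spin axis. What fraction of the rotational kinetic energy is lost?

fraction ≈ 0.183

No external torque acts about the spin axis; L_before = L_after.
Added inertia Σmr² = (2960)(14.5)² + (502)(6.09)² = 6.410e+05 kg·m²; I_f = 2.860e+06 + 6.410e+05 = 3.501e+06 kg·m².
ω_f = I_p ω_i / I_f = (2.860e+06)(3.47) / 3.501e+06 = 2.835 rpm.
KE_i = ½(2.860e+06)(0.3634 rad/s)² = 1.888e+05 J; KE_f = ½(3.501e+06)(0.2969)² = 1.543e+05 J.
Fraction lost = 0.1831.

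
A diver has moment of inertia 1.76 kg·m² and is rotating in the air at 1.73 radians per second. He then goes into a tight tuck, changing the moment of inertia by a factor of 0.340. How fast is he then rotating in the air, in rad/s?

ω₂ ≈ 5.09 rad/s

With no external torque about the axis, L is conserved: I₁ω₁ = I₂ω₂.
I₂ = 0.340 × 1.76 = 0.5984 kg·m².
ω₂ = I₁ω₁ / I₂ = (1.760)(1.73 rad/s) / (0.5984) = 5.088 rad/s.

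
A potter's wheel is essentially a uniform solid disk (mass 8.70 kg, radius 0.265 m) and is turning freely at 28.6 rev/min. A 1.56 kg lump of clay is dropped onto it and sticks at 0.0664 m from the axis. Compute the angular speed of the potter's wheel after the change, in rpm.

ω_f ≈ 28.0 rpm

No external torque acts about the axis; L_before = L_after.
I_p = ½(8.70)(0.265)² = 0.3055 kg·m².
Added inertia Σmr² = (1.56)(0.0664)² = 0.006878 kg·m²; I_f = 0.3055 + 0.006878 = 0.3124 kg·m².
ω_f = I_p ω_i / I_f = (0.3055)(28.6) / 0.3124 = 27.97 rpm.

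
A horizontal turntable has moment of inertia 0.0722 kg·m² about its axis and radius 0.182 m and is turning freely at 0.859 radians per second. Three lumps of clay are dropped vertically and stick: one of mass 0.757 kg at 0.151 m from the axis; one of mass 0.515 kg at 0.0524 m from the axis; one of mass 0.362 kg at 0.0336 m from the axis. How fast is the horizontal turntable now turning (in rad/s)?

The added mass arrives with no angular momentum about the axis, and any external torque about the axis is negligible, so the system's angular momentum is conserved.
Added inertia Σmr² = (0.757)(0.151)² + (0.515)(0.0524)² + (0.362)(0.0336)² = 0.01908 kg·m²; I_f = 0.07220 + 0.01908 = 0.09128 kg·m².
ω_f = I_p ω_i / I_f = (0.07220)(0.859) / 0.09128 = 0.6794 rad/s.

ω_f ≈ 0.679 rad/s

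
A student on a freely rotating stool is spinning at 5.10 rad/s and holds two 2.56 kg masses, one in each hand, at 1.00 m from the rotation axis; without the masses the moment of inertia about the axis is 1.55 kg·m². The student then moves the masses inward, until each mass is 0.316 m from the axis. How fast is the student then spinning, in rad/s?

ω₂ ≈ 16.5 rad/s

No external torque acts about the spin axis, so angular momentum is conserved.
I₁ = 1.55 + 2(2.56)(1.00)² = 6.670 kg·m²; I₂ = 1.55 + 2(2.56)(0.316)² = 2.061 kg·m².
ω₂ = I₁ω₁ / I₂ = (6.670)(5.10 rad/s) / (2.061) = 16.50 rad/s.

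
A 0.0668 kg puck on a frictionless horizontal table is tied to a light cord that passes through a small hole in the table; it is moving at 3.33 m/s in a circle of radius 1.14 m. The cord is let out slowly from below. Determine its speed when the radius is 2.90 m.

Central (radial) force ⇒ zero torque about the center ⇒ m v r is constant.
v₂ = v₁ r₁ / r₂ = (3.33)(1.14) / (2.90) = 1.309 m/s.

v₂ ≈ 1.31 m/s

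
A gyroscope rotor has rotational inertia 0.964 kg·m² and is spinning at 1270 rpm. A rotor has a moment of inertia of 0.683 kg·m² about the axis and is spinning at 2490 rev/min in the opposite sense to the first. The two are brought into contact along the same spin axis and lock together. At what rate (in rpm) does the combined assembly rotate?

The coupling torques are internal; angular momentum about the shared axis is conserved.
Taking A's sense as positive: L = (0.9640)(1270) − (0.6830)(2490) = -476.4 kg·m²·rpm.
Combined I = 0.9640 + 0.6830 = 1.647 kg·m².
ω_f = L / I = -476.4 / 1.647 = -289.2 rpm.

|ω_f| ≈ 289 rpm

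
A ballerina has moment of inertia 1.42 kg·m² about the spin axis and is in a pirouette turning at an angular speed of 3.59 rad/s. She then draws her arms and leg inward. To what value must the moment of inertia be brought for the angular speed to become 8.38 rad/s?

I₂ ≈ 0.608 kg·m²

No external torque acts about the spin axis, so angular momentum is conserved.
I₂ = I₁ω₁ / ω₂ = (1.42)(3.59) / (8.38) = 0.6083 kg·m².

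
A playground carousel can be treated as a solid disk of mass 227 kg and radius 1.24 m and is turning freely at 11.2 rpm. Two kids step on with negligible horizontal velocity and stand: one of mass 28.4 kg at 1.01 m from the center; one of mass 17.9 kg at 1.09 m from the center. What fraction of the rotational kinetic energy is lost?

fraction ≈ 0.224

No external torque acts about the center; L_before = L_after.
I_p = ½(227)(1.24)² = 174.5 kg·m².
Added inertia Σmr² = (28.4)(1.01)² + (17.9)(1.09)² = 50.24 kg·m²; I_f = 174.5 + 50.24 = 224.8 kg·m².
ω_f = I_p ω_i / I_f = (174.5)(11.2) / 224.8 = 8.697 rpm.
KE_i = ½(174.5)(1.173 rad/s)² = 120.0 J; KE_f = ½(224.8)(0.9107)² = 93.20 J.
Fraction lost = 0.2235.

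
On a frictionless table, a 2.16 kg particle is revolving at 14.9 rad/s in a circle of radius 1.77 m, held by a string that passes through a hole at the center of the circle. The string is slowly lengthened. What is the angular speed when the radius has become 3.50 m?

The constraining force is radial, so m r² ω about the center is conserved.
ω₂ = ω₁ (r₁/r₂)² = (14.9)(1.77/3.50)² = 3.811 rad/s.

ω₂ ≈ 3.81 rad/s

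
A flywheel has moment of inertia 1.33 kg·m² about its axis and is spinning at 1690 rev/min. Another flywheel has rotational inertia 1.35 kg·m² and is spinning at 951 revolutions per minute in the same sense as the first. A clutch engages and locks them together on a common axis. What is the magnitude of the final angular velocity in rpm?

The coupling torques are internal; angular momentum about the shared axis is conserved.
Taking A's sense as positive: L = (1.330)(1690) + (1.350)(951) = 3532 kg·m²·rpm.
Combined I = 1.330 + 1.350 = 2.680 kg·m².
ω_f = L / I = 3532 / 2.680 = 1318 rpm.

|ω_f| ≈ 1320 rpm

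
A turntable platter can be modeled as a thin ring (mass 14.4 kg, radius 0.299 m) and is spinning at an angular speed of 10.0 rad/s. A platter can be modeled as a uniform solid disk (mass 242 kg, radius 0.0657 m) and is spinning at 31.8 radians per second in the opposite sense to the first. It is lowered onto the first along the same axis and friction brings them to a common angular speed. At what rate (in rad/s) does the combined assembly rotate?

|ω_f| ≈ 2.06 rad/s

The coupling torques are internal; angular momentum about the shared axis is conserved.
Moments of inertia: I_A = (14.4)(0.299)² = 1.287 kg·m²; I_B = ½(242)(0.0657)² = 0.5223 kg·m².
Taking A's sense as positive: L = (1.287)(10.0) − (0.5223)(31.8) = -3.735 kg·m²·rad/s.
Combined I = 1.287 + 0.5223 = 1.810 kg·m².
ω_f = L / I = -3.735 / 1.810 = -2.064 rad/s.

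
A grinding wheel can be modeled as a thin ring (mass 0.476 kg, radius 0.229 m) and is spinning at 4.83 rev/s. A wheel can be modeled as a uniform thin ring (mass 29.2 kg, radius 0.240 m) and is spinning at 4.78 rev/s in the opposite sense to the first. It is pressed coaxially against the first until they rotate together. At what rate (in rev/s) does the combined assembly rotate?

The coupling torques are internal; angular momentum about the shared axis is conserved.
Moments of inertia: I_A = (0.476)(0.229)² = 0.02496 kg·m²; I_B = (29.2)(0.240)² = 1.682 kg·m².
Taking A's sense as positive: L = (0.02496)(4.83) − (1.682)(4.78) = -7.919 kg·m²·rev/s.
Combined I = 0.02496 + 1.682 = 1.707 kg·m².
ω_f = L / I = -7.919 / 1.707 = -4.639 rev/s.

|ω_f| ≈ 4.64 rev/s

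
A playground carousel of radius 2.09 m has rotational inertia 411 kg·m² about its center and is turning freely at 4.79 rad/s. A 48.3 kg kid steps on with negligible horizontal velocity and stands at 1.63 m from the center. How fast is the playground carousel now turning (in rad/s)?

ω_f ≈ 3.65 rad/s

The added mass arrives with no angular momentum about the center, and any external torque about the center is negligible, so the system's angular momentum is conserved.
Added inertia Σmr² = (48.3)(1.63)² = 128.3 kg·m²; I_f = 411.0 + 128.3 = 539.3 kg·m².
ω_f = I_p ω_i / I_f = (411.0)(4.79) / 539.3 = 3.650 rad/s.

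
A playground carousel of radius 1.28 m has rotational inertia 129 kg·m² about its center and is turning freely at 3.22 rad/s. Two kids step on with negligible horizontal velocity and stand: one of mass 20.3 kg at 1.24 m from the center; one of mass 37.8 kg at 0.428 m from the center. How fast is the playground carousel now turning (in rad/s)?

ω_f ≈ 2.49 rad/s

No external torque acts about the center; L_before = L_after.
Added inertia Σmr² = (20.3)(1.24)² + (37.8)(0.428)² = 38.14 kg·m²; I_f = 129.0 + 38.14 = 167.1 kg·m².
ω_f = I_p ω_i / I_f = (129.0)(3.22) / 167.1 = 2.485 rad/s.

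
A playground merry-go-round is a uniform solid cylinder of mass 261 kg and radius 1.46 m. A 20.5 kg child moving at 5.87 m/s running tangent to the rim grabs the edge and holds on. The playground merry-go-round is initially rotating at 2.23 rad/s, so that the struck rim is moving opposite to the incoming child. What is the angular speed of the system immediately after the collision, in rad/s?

|ω_f| ≈ 1.38 rad/s

About the axle the impulsive forces during the collision are internal, so angular momentum about that axis is conserved.
I_p = ½(261)(1.46)² = 278.2 kg·m². Taking the sense of the child's angular momentum as positive, L_{child} = m v R = (20.5)(5.87)(1.46) = 175.7 kg·m²/s.
L_i = −I_p ω_p + m v R = −(278.2)(2.23) + 175.7 = -444.6 kg·m²/s.
After sticking, I_f = I_p + m R² = 278.2 + (20.5)(1.46)² = 321.9 kg·m².
ω_f = L_i / I_f = -444.6 / 321.9 = -1.381 rad/s.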